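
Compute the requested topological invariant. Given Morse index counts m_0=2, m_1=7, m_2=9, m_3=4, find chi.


Morse theory: chi(M) = sum_k (-1)^k m_k where m_k = #(index-k critical points).
= (2) + (-7) + (9) + (-4) = 0

0


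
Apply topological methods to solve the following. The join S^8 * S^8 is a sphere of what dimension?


Join of spheres: S^m * S^n = S^{m+n+1}.
dim = 8 + 8 + 1 = 17

17


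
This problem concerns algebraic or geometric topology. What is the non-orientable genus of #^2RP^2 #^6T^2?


Since a >= 1, the sum is non-orientable; each T^2 can be replaced by RP^2 # RP^2 (since T^2#RP^2 = 3RP^2).
Total crosscaps k = 2 + 2*6 = 14.
Check via chi: chi = 2*1 + 6*0 - (2+6-1)*2 = -12 = 2 - k = -12. Consistent.

14


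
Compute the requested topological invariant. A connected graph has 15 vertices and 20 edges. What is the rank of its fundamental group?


For a connected graph: rank(pi_1) = b_1 = E - V + 1 = 1 - chi.
chi = V - E = 15 - 20 = -5.
rank = 1 - (-5) = 20 - 15 + 1 = 6

6


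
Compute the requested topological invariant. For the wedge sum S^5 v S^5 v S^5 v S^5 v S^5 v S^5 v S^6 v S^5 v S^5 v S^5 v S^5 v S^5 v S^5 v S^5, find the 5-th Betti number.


For a wedge of spheres, H_k (k>0) is free on one generator per sphere of dimension k.
Spheres of dimension 5: count = 13.
b_5 = 13

13


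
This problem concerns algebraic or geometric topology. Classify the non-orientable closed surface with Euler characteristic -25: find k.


chi = 2 - k for closed non-orientable surfaces with k crosscaps.
-25 = 2 - k
k = 2 - (-25) = 27

27


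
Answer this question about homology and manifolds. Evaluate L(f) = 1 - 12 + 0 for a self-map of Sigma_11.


L(f) = tr(f_0*) - tr(f_1*) + tr(f_2*).
= 1 - (12) + (0)
= -11

-11


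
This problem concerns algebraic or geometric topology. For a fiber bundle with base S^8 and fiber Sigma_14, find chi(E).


chi(S^8) = 2 (n even), chi(Sigma_14) = 2 - 2*14 = -26.
chi(E) = 2 * (-26) = -52

-52


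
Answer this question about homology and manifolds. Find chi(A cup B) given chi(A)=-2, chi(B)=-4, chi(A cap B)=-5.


chi(A cup B) = chi(A) + chi(B) - chi(A cap B)
= -2 + (-4) - (-5)
= -1

-1


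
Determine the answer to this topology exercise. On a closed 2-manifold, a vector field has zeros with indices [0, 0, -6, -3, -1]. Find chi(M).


Poincare-Hopf: chi(M) = sum of indices of zeros.
chi = (0) + (0) + (-6) + (-3) + (-1) = -10

-10


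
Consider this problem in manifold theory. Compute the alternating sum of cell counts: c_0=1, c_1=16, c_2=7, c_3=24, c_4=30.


chi = sum_k (-1)^k c_k.
= (-1)^0*1 + (-1)^1*16 + (-1)^2*7 + (-1)^3*24 + (-1)^4*30
= (1) + (-16) + (7) + (-24) + (30)
= -2

-2


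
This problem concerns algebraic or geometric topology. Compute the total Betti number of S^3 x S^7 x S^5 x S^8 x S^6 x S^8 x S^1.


Total Betti number is multiplicative under products.
Each S^d (d>=1) has total Betti number 2.
There are 7 sphere factors.
Total = 2^7 = 128

128


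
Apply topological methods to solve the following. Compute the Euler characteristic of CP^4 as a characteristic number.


For any closed oriented manifold, <e(TM),[M]> = chi(M).
chi(CP^4) = 4+1 = 5

5


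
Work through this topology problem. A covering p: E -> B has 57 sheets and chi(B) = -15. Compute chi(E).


For a finite covering: chi(E) = (number of sheets) * chi(B).
chi(E) = 57 * (-15) = -855

-855


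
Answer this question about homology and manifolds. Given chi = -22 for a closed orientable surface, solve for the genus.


chi = 2 - 2g for closed orientable surfaces.
-22 = 2 - 2g
2g = 2 - (-22) = 24
g = 12

12


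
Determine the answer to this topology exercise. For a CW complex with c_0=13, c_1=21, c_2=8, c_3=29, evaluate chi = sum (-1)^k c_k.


chi = sum_k (-1)^k c_k.
= (-1)^0*13 + (-1)^1*21 + (-1)^2*8 + (-1)^3*29
= (13) + (-21) + (8) + (-29)
= -29

-29


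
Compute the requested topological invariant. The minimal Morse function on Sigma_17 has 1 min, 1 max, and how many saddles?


A perfect Morse function has m_k = b_k.
For Sigma_17: b_0=1, b_1=2g=34, b_2=1.
Saddles m_1 = 2g = 34

34


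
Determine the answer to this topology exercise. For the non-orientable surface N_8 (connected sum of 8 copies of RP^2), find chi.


For a non-orientable closed surface with k crosscaps: chi = 2 - k.
Here k = 8.
chi = 2 - 8 = -6

-6


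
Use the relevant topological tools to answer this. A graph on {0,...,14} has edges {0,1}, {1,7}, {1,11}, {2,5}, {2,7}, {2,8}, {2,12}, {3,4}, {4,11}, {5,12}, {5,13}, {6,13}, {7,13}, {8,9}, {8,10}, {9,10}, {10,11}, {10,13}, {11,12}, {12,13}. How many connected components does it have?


Run DFS/union-find over 15 vertices.
V = 15, E = 20.
Number of components = 2

2


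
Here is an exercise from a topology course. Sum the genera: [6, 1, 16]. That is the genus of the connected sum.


Genus is additive under connected sum of orientable surfaces.
g = 6 + 1 + 16 = 23

23


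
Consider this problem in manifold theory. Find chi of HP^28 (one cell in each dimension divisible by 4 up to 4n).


HP^28 has one cell in each dimension 0, 4, ..., 4*28 (28+1 cells, all even-dim).
chi = 28 + 1 = 29

29


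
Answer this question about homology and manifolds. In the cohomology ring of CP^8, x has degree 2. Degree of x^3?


|x| = 2 in H^*(CP^n).
|x^3| = 3 * |x| = 3 * 2 = 6

6


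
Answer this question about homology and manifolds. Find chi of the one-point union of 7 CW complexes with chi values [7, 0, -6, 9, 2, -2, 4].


chi(A v B) = chi(A) + chi(B) - 1 (one point identified).
For 7 spaces: chi = (sum chi_i) - (7 - 1).
sum = 14; chi = 14 - 6 = 8

8


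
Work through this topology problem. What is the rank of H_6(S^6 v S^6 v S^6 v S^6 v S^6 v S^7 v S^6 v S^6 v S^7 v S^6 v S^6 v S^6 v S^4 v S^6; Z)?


For a wedge of spheres, H_k (k>0) is free on one generator per sphere of dimension k.
Spheres of dimension 6: count = 11.
b_6 = 11

11


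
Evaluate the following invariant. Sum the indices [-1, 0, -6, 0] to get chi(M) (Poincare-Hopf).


Poincare-Hopf: chi(M) = sum of indices of zeros.
chi = (-1) + (0) + (-6) + (0) = -7

-7


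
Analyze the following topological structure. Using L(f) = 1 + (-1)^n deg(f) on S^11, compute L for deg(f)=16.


On S^11: L(f) = tr(f_0*) + (-1)^11 tr(f_11*) = 1 + (-1)^11 * deg(f).
L(f) = 1 + (-1)^11 * 16 = 1 + -16 = -15

-15


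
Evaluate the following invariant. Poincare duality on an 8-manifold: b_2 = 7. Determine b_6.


Poincare duality for closed orientable n-manifolds: b_k = b_{n-k}.
Here n = 8, so b_6 = b_2 = 7

7


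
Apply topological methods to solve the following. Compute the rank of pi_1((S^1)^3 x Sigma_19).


pi_1(A x B) = pi_1(A) x pi_1(B); rank of abelianization = b_1.
b_1(T^3) = 3, b_1(Sigma_19) = 2*19 = 38.
b_1(product) = 3 + 38 = 41

41


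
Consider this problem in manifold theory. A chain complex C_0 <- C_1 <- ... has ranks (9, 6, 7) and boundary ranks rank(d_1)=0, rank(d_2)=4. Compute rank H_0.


rank H_k = rank(ker d_k) - rank(im d_{k+1}).
rank(ker d_0) = rank(C_0) - rank(d_0) = 9 - 0 = 9.
rank(im d_{0+1}) = 0.
rank H_0 = 9 - 0 = 9

9


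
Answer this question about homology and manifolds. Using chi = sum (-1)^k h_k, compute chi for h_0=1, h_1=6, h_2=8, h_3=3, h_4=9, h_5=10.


Handles of index k contribute (-1)^k to chi (same as CW cells).
chi = (1) + (-6) + (8) + (-3) + (9) + (-10) = -1

-1


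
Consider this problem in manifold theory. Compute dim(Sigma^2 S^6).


Each suspension raises dimension by 1: Sigma S^n = S^{n+1}.
Sigma^2 S^6 = S^{6+2} = S^8

8


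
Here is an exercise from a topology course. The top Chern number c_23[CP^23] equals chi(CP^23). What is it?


For any closed oriented manifold, <e(TM),[M]> = chi(M).
chi(CP^23) = 23+1 = 24

24


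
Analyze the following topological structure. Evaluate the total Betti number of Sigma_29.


For Sigma_29: b_0 = 1, b_1 = 2g = 58, b_2 = 1.
Total = 1 + 58 + 1 = 60

60


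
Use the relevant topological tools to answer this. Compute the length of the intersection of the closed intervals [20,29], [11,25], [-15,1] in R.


Intersection = [max(a_i), min(b_i)] = [20, 1].
Since 20 > 1, the intersection is empty.
Length = 0

0


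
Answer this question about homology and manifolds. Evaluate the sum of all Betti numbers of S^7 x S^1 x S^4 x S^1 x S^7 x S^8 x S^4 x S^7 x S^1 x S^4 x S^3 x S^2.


Total Betti number is multiplicative under products.
Each S^d (d>=1) has total Betti number 2.
There are 12 sphere factors.
Total = 2^12 = 4096

4096


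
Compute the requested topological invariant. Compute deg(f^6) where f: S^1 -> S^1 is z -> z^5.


deg(f) = 5. Degree is multiplicative: deg(f^6) = (deg f)^6.
deg(f^6) = (5)^6 = 15625

15625


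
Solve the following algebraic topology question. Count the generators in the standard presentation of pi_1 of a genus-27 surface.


Standard presentation: pi_1(Sigma_g) = <a_1,b_1,...,a_g,b_g | [a_1,b_1]...[a_g,b_g] = 1>.
Number of generators = 2g = 2*27 = 54

54


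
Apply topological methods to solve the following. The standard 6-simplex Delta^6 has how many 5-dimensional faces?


Delta^6 has 6+1 vertices. A 5-face is a choice of 5+1 vertices.
f_5 = C(6+1, 5+1) = C(7,6) = 7

7


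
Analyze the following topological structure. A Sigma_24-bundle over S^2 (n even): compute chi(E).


chi(S^2) = 2 (n even), chi(Sigma_24) = 2 - 2*24 = -46.
chi(E) = 2 * (-46) = -92

-92


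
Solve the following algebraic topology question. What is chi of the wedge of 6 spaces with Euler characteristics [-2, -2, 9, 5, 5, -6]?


chi(A v B) = chi(A) + chi(B) - 1 (one point identified).
For 6 spaces: chi = (sum chi_i) - (6 - 1).
sum = 9; chi = 9 - 5 = 4

4


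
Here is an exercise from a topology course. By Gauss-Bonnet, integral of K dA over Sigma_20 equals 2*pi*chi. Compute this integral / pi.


Gauss-Bonnet: integral K dA = 2*pi*chi(M).
chi(Sigma_20) = 2 - 2*20 = -38.
(integral K dA)/pi = 2*chi = 2*(-38) = -76

-76


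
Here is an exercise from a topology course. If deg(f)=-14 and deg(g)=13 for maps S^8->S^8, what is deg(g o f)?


Degree is multiplicative under composition: deg(g o f) = deg(g) * deg(f).
= 13 * -14 = -182

-182


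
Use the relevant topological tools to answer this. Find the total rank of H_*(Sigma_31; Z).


For Sigma_31: b_0 = 1, b_1 = 2g = 62, b_2 = 1.
Total = 1 + 62 + 1 = 64

64


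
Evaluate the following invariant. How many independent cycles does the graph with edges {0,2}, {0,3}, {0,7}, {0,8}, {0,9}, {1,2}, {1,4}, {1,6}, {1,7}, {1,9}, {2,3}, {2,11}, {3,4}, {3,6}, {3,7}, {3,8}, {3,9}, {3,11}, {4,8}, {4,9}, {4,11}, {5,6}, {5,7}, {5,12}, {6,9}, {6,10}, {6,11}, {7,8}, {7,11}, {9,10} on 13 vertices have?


b_1 = E - V + (number of components).
E = 30, V = 13, components = 1.
b_1 = 30 - 13 + 1 = 18

18


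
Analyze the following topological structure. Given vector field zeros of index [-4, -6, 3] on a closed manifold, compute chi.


Poincare-Hopf: chi(M) = sum of indices of zeros.
chi = (-4) + (-6) + (3) = -7

-7


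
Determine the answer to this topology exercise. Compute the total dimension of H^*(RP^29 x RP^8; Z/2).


dim H^*(RP^n; Z/2) = n+1 (one Z/2 in each degree 0..n).
Total Betti number is multiplicative.
Total = (29+1) * (8+1) = 30 * 9 = 270

270


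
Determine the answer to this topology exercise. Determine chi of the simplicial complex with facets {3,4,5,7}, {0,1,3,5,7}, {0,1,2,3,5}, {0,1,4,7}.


Enumerate all faces; f-vector: f_0=7, f_1=19, f_2=22, f_3=11, f_4=2.
chi = sum (-1)^k f_k = 1

1


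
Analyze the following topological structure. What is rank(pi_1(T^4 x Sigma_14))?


pi_1(A x B) = pi_1(A) x pi_1(B); rank of abelianization = b_1.
b_1(T^4) = 4, b_1(Sigma_14) = 2*14 = 28.
b_1(product) = 4 + 28 = 32

32


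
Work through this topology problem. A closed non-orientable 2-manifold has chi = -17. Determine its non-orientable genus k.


chi = 2 - k for closed non-orientable surfaces with k crosscaps.
-17 = 2 - k
k = 2 - (-17) = 19

19


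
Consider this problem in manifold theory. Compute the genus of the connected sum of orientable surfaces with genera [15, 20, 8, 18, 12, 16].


Genus is additive under connected sum of orientable surfaces.
g = 15 + 20 + 8 + 18 + 12 + 16 = 89

89


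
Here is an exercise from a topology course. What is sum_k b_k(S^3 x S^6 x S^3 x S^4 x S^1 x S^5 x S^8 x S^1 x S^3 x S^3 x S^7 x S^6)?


Total Betti number is multiplicative under products.
Each S^d (d>=1) has total Betti number 2.
There are 12 sphere factors.
Total = 2^12 = 4096

4096


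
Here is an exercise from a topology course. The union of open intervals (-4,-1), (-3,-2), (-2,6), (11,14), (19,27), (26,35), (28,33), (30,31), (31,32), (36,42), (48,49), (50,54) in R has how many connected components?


Sort and merge overlapping open intervals.
Merged: (-4,6), (11,14), (19,35), (36,42), (48,49), (50,54).
Number of components = 6

6


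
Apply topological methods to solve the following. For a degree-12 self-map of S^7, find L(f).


On S^7: L(f) = tr(f_0*) + (-1)^7 tr(f_7*) = 1 + (-1)^7 * deg(f).
L(f) = 1 + (-1)^7 * 12 = 1 + -12 = -11

-11


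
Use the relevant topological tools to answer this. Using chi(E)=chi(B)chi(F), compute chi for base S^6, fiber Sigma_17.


chi(S^6) = 2 (n even), chi(Sigma_17) = 2 - 2*17 = -32.
chi(E) = 2 * (-32) = -64

-64


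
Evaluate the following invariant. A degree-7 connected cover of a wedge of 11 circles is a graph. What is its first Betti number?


Nielsen-Schreier: an index-n subgroup of F_r is free of rank 1 + n(r-1).
Equivalently: chi(cover) = n*chi(base); chi(vee_r S^1) = 1 - 11 = -10.
chi(E) = 7*(-10) = -70; rank = 1 - chi(E) = 1 - (-70) = 71.
rank = 1 + 7*(11-1) = 1 + 70 = 71

71


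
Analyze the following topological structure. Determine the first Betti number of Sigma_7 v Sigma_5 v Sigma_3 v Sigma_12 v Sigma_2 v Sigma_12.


For a wedge X v Y: reduced H_k(X v Y) = H_k(X) + H_k(Y).
Each Sigma_g contributes b_1 = 2g.
b_1 = 14 + 10 + 6 + 24 + 4 + 24 = 82

82


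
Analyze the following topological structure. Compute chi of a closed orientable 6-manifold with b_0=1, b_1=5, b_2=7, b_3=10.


By Poincare duality b_k = b_{6-k}, so full Betti numbers: b_0=1, b_1=5, b_2=7, b_3=10, b_4=7, b_5=5, b_6=1.
chi = sum (-1)^k b_k = -4

-4


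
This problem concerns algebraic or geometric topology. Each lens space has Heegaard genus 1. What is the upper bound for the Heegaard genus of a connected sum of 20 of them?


Heegaard genus satisfies g(A#B) <= g(A) + g(B).
Each lens space has g = 1.
Upper bound: 20 * 1 = 20

20


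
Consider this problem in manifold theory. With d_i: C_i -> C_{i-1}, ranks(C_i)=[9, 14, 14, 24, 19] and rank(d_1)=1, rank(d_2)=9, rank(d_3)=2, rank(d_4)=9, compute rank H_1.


rank H_k = rank(ker d_k) - rank(im d_{k+1}).
rank(ker d_1) = rank(C_1) - rank(d_1) = 14 - 1 = 13.
rank(im d_{1+1}) = 9.
rank H_1 = 13 - 9 = 4

4


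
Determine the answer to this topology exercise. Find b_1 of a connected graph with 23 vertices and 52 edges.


For a connected graph: rank(pi_1) = b_1 = E - V + 1 = 1 - chi.
chi = V - E = 23 - 52 = -29.
rank = 1 - (-29) = 52 - 23 + 1 = 30

30


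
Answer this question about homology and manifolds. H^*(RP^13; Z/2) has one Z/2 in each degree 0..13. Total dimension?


H^k(RP^13; Z/2) = Z/2 for each 0 <= k <= 13.
Total dimension = 13 + 1 = 14

14


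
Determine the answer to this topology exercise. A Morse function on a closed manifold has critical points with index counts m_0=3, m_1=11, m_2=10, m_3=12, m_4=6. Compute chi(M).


Morse theory: chi(M) = sum_k (-1)^k m_k where m_k = #(index-k critical points).
= (3) + (-11) + (10) + (-12) + (6) = -4

-4


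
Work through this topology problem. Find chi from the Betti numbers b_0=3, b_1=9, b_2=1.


chi = sum_k (-1)^k b_k.
= (3) + (-9) + (1)
= -5

-5


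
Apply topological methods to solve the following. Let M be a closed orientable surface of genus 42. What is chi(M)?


For a closed orientable surface of genus g: chi = 2 - 2g.
Here g = 42.
chi = 2 - 2*42 = 2 - 84 = -82

-82


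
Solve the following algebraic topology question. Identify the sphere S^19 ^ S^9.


S^m ^ S^n = S^{m+n}.
k = 19 + 9 = 28

28


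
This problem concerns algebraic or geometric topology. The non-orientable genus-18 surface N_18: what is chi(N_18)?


For a non-orientable closed surface with k crosscaps: chi = 2 - k.
Here k = 18.
chi = 2 - 18 = -16

-16


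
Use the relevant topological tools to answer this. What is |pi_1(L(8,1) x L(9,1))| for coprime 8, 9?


pi_1(X x Y) = pi_1(X) x pi_1(Y).
pi_1(L(8,1)) = Z/8, pi_1(L(9,1)) = Z/9.
|Z/8 x Z/9| = 8 * 9 = 72

72


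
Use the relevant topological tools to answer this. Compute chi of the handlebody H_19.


A genus-g handlebody deformation retracts to a wedge of g circles.
chi(vee_g S^1) = 1 - g.
chi(H_19) = 1 - 19 = -18

-18


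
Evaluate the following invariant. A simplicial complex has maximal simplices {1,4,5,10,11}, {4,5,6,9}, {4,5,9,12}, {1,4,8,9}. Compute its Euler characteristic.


Enumerate all faces; f-vector: f_0=9, f_1=22, f_2=21, f_3=8, f_4=1.
chi = sum (-1)^k f_k = 1

1


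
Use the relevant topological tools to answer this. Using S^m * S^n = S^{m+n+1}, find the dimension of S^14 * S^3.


Join of spheres: S^m * S^n = S^{m+n+1}.
dim = 14 + 3 + 1 = 18

18


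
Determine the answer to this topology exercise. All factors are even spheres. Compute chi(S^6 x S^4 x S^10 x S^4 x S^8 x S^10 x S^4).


chi is multiplicative: chi(X x Y) = chi(X) chi(Y).
Each even-dim sphere has chi = 2. There are 7 factors.
chi = 2^7 = 128

128


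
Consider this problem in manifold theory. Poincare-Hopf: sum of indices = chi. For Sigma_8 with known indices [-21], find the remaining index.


Poincare-Hopf: sum of indices = chi(M).
chi(Sigma_8) = 2 - 2*8 = -14.
Sum of known indices = -21.
x = chi - (sum known) = -14 - (-21) = 7

7


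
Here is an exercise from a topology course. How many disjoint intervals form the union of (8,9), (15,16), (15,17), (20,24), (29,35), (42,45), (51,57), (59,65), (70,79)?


Sort and merge overlapping open intervals.
Merged: (8,9), (15,17), (20,24), (29,35), (42,45), (51,57), (59,65), (70,79).
Number of components = 8

8


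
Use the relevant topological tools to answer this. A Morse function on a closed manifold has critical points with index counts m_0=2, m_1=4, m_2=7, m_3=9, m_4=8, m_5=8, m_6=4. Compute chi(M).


Morse theory: chi(M) = sum_k (-1)^k m_k where m_k = #(index-k critical points).
= (2) + (-4) + (7) + (-9) + (8) + (-8) + (4) = 0

0


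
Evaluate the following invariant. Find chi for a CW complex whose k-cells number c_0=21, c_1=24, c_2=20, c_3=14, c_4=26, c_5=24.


chi = sum_k (-1)^k c_k.
= (-1)^0*21 + (-1)^1*24 + (-1)^2*20 + (-1)^3*14 + (-1)^4*26 + (-1)^5*24
= (21) + (-24) + (20) + (-14) + (26) + (-24)
= 5

5


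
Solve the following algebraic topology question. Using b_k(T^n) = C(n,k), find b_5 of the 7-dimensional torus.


By the Kunneth formula, b_k(T^n) = C(n,k).
b_5(T^7) = C(7,5).
C(7,5) = 7!/(5!*2!) = 21

21


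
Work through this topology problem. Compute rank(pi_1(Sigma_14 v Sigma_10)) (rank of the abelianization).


For a wedge: H_1(A v B) = H_1(A) + H_1(B).
b_1(Sigma_14) = 28, b_1(Sigma_10) = 20.
b_1 = 28 + 20 = 48

48


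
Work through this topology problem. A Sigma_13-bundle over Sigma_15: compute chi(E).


For a fiber bundle F -> E -> B (with CW structure): chi(E) = chi(B) * chi(F).
chi(Sigma_15) = -28, chi(Sigma_13) = -24.
chi(E) = (-28) * (-24) = 672

672


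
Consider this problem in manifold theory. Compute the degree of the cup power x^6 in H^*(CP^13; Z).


|x| = 2 in H^*(CP^n).
|x^6| = 6 * |x| = 6 * 2 = 12

12


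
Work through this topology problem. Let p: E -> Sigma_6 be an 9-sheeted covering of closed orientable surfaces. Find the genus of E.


For an n-sheeted cover: chi(E) = n * chi(B).
chi(Sigma_6) = 2 - 2*6 = -10.
chi(E) = 9 * (-10) = -90.
genus(E) = (2 - chi(E))/2 = (2 - (-90))/2 = 92/2 = 46

46


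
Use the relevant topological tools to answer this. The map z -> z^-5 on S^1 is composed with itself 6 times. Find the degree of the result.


deg(f) = -5. Degree is multiplicative: deg(f^6) = (deg f)^6.
deg(f^6) = (-5)^6 = 15625

15625


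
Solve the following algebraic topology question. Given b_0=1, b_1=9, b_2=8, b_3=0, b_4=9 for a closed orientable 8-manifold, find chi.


By Poincare duality b_k = b_{8-k}, so full Betti numbers: b_0=1, b_1=9, b_2=8, b_3=0, b_4=9, b_5=0, b_6=8, b_7=9, b_8=1.
chi = sum (-1)^k b_k = 9

9


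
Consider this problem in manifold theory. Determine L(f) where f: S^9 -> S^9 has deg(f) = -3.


On S^9: L(f) = tr(f_0*) + (-1)^9 tr(f_9*) = 1 + (-1)^9 * deg(f).
L(f) = 1 + (-1)^9 * -3 = 1 + 3 = 4

4


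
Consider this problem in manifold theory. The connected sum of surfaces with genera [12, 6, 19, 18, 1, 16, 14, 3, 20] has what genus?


Genus is additive under connected sum of orientable surfaces.
g = 12 + 6 + 19 + 18 + 1 + 16 + 14 + 3 + 20 = 109

109


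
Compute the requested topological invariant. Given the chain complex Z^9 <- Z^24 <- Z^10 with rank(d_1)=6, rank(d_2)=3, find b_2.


rank H_k = rank(ker d_k) - rank(im d_{k+1}).
rank(ker d_2) = rank(C_2) - rank(d_2) = 10 - 3 = 7.
rank(im d_{2+1}) = 0.
rank H_2 = 7 - 0 = 7

7


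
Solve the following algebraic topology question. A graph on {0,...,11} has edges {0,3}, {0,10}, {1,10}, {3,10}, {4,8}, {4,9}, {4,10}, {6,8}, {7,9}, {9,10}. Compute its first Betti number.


b_1 = E - V + (number of components).
E = 10, V = 12, components = 4.
b_1 = 10 - 12 + 4 = 2

2


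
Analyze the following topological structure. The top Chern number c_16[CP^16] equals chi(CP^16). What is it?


For any closed oriented manifold, <e(TM),[M]> = chi(M).
chi(CP^16) = 16+1 = 17

17


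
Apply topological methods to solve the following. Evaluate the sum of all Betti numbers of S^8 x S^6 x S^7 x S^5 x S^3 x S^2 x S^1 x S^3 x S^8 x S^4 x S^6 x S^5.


Total Betti number is multiplicative under products.
Each S^d (d>=1) has total Betti number 2.
There are 12 sphere factors.
Total = 2^12 = 4096

4096


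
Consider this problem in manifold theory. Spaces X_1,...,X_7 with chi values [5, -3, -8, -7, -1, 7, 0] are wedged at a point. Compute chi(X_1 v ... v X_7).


chi(A v B) = chi(A) + chi(B) - 1 (one point identified).
For 7 spaces: chi = (sum chi_i) - (7 - 1).
sum = -7; chi = -7 - 6 = -13

-13


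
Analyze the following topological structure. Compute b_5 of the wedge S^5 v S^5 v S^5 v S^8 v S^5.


For a wedge of spheres, H_k (k>0) is free on one generator per sphere of dimension k.
Spheres of dimension 5: count = 4.
b_5 = 4

4


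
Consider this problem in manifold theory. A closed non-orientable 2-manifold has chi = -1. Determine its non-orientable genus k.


chi = 2 - k for closed non-orientable surfaces with k crosscaps.
-1 = 2 - k
k = 2 - (-1) = 3

3


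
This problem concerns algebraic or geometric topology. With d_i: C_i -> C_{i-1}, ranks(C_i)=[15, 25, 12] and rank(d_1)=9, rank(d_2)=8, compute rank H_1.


rank H_k = rank(ker d_k) - rank(im d_{k+1}).
rank(ker d_1) = rank(C_1) - rank(d_1) = 25 - 9 = 16.
rank(im d_{1+1}) = 8.
rank H_1 = 16 - 8 = 8

8


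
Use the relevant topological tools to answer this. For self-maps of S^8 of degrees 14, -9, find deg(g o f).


Degree is multiplicative under composition: deg(g o f) = deg(g) * deg(f).
= -9 * 14 = -126

-126


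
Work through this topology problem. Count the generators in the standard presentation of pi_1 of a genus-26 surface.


Standard presentation: pi_1(Sigma_g) = <a_1,b_1,...,a_g,b_g | [a_1,b_1]...[a_g,b_g] = 1>.
Number of generators = 2g = 2*26 = 52

52


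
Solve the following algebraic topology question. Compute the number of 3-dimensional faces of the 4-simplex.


Delta^4 has 4+1 vertices. A 3-face is a choice of 3+1 vertices.
f_3 = C(4+1, 3+1) = C(5,4) = 5

5


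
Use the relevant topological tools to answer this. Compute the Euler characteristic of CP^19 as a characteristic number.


For any closed oriented manifold, <e(TM),[M]> = chi(M).
chi(CP^19) = 19+1 = 20

20


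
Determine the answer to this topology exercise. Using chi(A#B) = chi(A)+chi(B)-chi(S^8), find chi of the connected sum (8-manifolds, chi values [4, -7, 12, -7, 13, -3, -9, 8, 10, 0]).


For n-manifolds: chi(A#B) = chi(A) + chi(B) - chi(S^8).
chi(S^8) = 1 + (-1)^8 = 2.
chi(#) = (sum chi_i) - (10-1)*chi(S^8) = 21 - 9*2 = 3

3


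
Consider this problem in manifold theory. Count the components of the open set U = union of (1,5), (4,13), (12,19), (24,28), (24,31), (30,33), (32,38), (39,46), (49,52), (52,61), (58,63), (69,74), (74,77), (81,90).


Sort and merge overlapping open intervals.
Merged: (1,19), (24,38), (39,46), (49,52), (52,63), (69,74), (74,77), (81,90).
Number of components = 8

8


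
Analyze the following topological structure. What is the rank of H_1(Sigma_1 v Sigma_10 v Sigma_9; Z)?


For a wedge X v Y: reduced H_k(X v Y) = H_k(X) + H_k(Y).
Each Sigma_g contributes b_1 = 2g.
b_1 = 2 + 20 + 18 = 40

40


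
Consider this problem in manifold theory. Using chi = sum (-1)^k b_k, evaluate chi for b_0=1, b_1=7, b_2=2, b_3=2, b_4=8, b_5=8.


chi = sum_k (-1)^k b_k.
= (1) + (-7) + (2) + (-2) + (8) + (-8)
= -6

-6


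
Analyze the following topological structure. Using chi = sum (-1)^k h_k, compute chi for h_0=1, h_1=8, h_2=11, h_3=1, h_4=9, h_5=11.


Handles of index k contribute (-1)^k to chi (same as CW cells).
chi = (1) + (-8) + (11) + (-1) + (9) + (-11) = 1

1


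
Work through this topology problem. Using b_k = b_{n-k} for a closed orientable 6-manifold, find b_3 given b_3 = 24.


Poincare duality for closed orientable n-manifolds: b_k = b_{n-k}.
Here n = 6, so b_3 = b_3 = 24

24


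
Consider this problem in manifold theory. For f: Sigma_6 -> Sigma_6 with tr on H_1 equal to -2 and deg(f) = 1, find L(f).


L(f) = tr(f_0*) - tr(f_1*) + tr(f_2*).
= 1 - (-2) + (1)
= 4

4


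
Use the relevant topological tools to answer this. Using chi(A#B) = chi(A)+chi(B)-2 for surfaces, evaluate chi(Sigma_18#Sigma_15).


chi(Sigma_18) = 2 - 2*18 = -34
chi(Sigma_15) = 2 - 2*15 = -28
For surfaces: chi(A#B) = chi(A) + chi(B) - 2.
chi = -34 + -28 - 2 = -64

-64


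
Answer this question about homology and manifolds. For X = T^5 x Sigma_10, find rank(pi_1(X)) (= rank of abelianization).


pi_1(A x B) = pi_1(A) x pi_1(B); rank of abelianization = b_1.
b_1(T^5) = 5, b_1(Sigma_10) = 2*10 = 20.
b_1(product) = 5 + 20 = 25

25


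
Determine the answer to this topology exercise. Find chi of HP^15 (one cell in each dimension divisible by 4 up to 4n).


HP^15 has one cell in each dimension 0, 4, ..., 4*15 (15+1 cells, all even-dim).
chi = 15 + 1 = 16

16


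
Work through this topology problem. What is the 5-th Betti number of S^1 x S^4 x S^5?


Each S^d has Poincare polynomial 1 + t^d.
The product S^1 x S^4 x S^5 has Poincare polynomial prod(1+t^d_i).
Expanding: b_0=1, b_1=1, b_4=1, b_5=2, b_6=1, b_9=1, b_10=1.
b_5 = 2

2


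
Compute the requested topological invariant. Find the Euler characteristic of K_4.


K_4: V = 4, E = C(4,2) = 6.
chi = V - E = 4 - 6 = -2

-2


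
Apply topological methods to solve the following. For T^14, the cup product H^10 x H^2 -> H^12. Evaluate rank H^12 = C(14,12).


Cup product: H^p x H^q -> H^{p+q}; here p+q = 10+2 = 12.
rank H^k(T^n) = C(n,k).
C(14,12) = 91

91


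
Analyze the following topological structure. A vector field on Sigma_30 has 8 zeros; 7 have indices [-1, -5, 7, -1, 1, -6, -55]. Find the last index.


Poincare-Hopf: sum of indices = chi(M).
chi(Sigma_30) = 2 - 2*30 = -58.
Sum of known indices = -60.
x = chi - (sum known) = -58 - (-60) = 2

2


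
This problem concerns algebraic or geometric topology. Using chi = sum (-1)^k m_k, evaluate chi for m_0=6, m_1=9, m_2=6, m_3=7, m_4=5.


Morse theory: chi(M) = sum_k (-1)^k m_k where m_k = #(index-k critical points).
= (6) + (-9) + (6) + (-7) + (5) = 1

1


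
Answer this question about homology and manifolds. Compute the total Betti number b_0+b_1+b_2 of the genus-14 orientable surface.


For Sigma_14: b_0 = 1, b_1 = 2g = 28, b_2 = 1.
Total = 1 + 28 + 1 = 30

30


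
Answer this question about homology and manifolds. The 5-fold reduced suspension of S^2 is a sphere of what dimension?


Each suspension raises dimension by 1: Sigma S^n = S^{n+1}.
Sigma^5 S^2 = S^{2+5} = S^7

7


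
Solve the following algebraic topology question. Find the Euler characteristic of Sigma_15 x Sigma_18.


chi(Sigma_15) = 2 - 2*15 = -28
chi(Sigma_18) = 2 - 2*18 = -34
chi(product) = (-28) * (-34) = 952

952


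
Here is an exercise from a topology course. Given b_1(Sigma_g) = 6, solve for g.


For a closed orientable surface: b_1 = 2g.
6 = 2g
g = 6 / 2 = 3

3


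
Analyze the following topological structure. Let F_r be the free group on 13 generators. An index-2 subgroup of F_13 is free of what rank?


Nielsen-Schreier: an index-n subgroup of F_r is free of rank 1 + n(r-1).
Equivalently: chi(cover) = n*chi(base); chi(vee_r S^1) = 1 - 13 = -12.
chi(E) = 2*(-12) = -24; rank = 1 - chi(E) = 1 - (-24) = 25.
rank = 1 + 2*(13-1) = 1 + 24 = 25

25


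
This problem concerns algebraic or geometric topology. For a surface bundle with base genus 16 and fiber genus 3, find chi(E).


For a fiber bundle F -> E -> B (with CW structure): chi(E) = chi(B) * chi(F).
chi(Sigma_16) = -30, chi(Sigma_3) = -4.
chi(E) = (-30) * (-4) = 120

120


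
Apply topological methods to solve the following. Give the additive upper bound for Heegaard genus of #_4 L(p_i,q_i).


Heegaard genus satisfies g(A#B) <= g(A) + g(B).
Each lens space has g = 1.
Upper bound: 4 * 1 = 4

4


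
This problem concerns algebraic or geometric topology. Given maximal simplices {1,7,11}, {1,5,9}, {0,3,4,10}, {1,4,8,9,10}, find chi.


Enumerate all faces; f-vector: f_0=10, f_1=20, f_2=16, f_3=6, f_4=1.
chi = sum (-1)^k f_k = 1

1


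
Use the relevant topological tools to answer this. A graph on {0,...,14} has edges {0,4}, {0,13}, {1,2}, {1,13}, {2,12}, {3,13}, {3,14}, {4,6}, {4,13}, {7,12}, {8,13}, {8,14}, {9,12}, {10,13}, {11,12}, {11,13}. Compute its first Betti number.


b_1 = E - V + (number of components).
E = 16, V = 15, components = 2.
b_1 = 16 - 15 + 2 = 3

3


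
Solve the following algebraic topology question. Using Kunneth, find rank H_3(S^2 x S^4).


Each S^d has Poincare polynomial 1 + t^d.
The product S^2 x S^4 has Poincare polynomial prod(1+t^d_i).
Expanding: b_0=1, b_2=1, b_4=1, b_6=1.
b_3 = 0

0


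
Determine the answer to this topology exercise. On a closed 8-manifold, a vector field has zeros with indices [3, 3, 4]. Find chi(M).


Poincare-Hopf: chi(M) = sum of indices of zeros.
chi = (3) + (3) + (4) = 10

10


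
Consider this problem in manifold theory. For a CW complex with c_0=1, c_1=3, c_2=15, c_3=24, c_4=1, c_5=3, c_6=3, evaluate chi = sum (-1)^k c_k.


chi = sum_k (-1)^k c_k.
= (-1)^0*1 + (-1)^1*3 + (-1)^2*15 + (-1)^3*24 + (-1)^4*1 + (-1)^5*3 + (-1)^6*3
= (1) + (-3) + (15) + (-24) + (1) + (-3) + (3)
= -10

-10


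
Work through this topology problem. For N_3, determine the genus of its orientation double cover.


chi(N_3) = 2 - 3 = -1.
Double cover: chi(Sigma_g) = 2 * chi(N_3) = 2*(-1) = -2.
2 - 2g = -2, so g = (2 - (-2))/2 = 4/2 = 2

2


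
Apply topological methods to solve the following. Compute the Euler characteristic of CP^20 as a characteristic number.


For any closed oriented manifold, <e(TM),[M]> = chi(M).
chi(CP^20) = 20+1 = 21

21


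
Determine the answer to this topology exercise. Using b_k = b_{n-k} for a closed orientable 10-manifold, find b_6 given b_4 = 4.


Poincare duality for closed orientable n-manifolds: b_k = b_{n-k}.
Here n = 10, so b_6 = b_4 = 4

4


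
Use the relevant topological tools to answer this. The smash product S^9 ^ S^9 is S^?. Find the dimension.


S^m ^ S^n = S^{m+n}.
k = 9 + 9 = 18

18


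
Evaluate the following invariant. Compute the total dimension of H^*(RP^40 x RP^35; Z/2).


dim H^*(RP^n; Z/2) = n+1 (one Z/2 in each degree 0..n).
Total Betti number is multiplicative.
Total = (40+1) * (35+1) = 41 * 36 = 1476

1476


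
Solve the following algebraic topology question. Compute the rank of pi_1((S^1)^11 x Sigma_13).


pi_1(A x B) = pi_1(A) x pi_1(B); rank of abelianization = b_1.
b_1(T^11) = 11, b_1(Sigma_13) = 2*13 = 26.
b_1(product) = 11 + 26 = 37

37


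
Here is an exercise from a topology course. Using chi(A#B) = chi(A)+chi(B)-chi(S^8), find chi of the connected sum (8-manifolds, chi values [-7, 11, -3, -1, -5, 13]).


For n-manifolds: chi(A#B) = chi(A) + chi(B) - chi(S^8).
chi(S^8) = 1 + (-1)^8 = 2.
chi(#) = (sum chi_i) - (6-1)*chi(S^8) = 8 - 5*2 = -2

-2


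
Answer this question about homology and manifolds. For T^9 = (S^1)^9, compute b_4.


By the Kunneth formula, b_k(T^n) = C(n,k).
b_4(T^9) = C(9,4).
C(9,4) = 9!/(4!*5!) = 126

126


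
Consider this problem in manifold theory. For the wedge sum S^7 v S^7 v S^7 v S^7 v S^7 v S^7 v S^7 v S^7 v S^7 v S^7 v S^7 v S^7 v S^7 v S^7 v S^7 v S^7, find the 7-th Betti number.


For a wedge of spheres, H_k (k>0) is free on one generator per sphere of dimension k.
Spheres of dimension 7: count = 16.
b_7 = 16

16


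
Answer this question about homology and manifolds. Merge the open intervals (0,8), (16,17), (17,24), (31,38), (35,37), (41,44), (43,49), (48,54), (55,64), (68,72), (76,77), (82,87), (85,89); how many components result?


Sort and merge overlapping open intervals.
Merged: (0,8), (16,17), (17,24), (31,38), (41,54), (55,64), (68,72), (76,77), (82,89).
Number of components = 9

9


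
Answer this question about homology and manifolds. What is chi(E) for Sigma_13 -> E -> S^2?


chi(S^2) = 2 (n even), chi(Sigma_13) = 2 - 2*13 = -24.
chi(E) = 2 * (-24) = -48

-48


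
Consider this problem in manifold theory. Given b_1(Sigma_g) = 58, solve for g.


For a closed orientable surface: b_1 = 2g.
58 = 2g
g = 58 / 2 = 29

29


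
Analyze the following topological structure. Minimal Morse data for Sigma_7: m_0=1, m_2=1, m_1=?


A perfect Morse function has m_k = b_k.
For Sigma_7: b_0=1, b_1=2g=14, b_2=1.
Saddles m_1 = 2g = 14

14


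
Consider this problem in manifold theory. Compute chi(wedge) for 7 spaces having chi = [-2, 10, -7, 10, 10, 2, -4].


chi(A v B) = chi(A) + chi(B) - 1 (one point identified).
For 7 spaces: chi = (sum chi_i) - (7 - 1).
sum = 19; chi = 19 - 6 = 13

13


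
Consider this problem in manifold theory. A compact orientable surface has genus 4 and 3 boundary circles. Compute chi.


For a compact orientable surface with genus g and b boundary components: chi = 2 - 2g - b.
chi = 2 - 2*4 - 3 = 2 - 8 - 3 = -9

-9


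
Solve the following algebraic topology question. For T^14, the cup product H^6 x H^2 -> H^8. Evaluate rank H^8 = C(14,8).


Cup product: H^p x H^q -> H^{p+q}; here p+q = 6+2 = 8.
rank H^k(T^n) = C(n,k).
C(14,8) = 3003

3003


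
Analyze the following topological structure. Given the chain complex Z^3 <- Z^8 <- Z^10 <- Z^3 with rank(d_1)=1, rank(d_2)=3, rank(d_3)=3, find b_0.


rank H_k = rank(ker d_k) - rank(im d_{k+1}).
rank(ker d_0) = rank(C_0) - rank(d_0) = 3 - 0 = 3.
rank(im d_{0+1}) = 1.
rank H_0 = 3 - 1 = 2

2


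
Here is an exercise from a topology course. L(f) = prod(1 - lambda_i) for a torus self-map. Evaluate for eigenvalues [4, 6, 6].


For a torus self-map: L(f) = det(I - A) where A acts on H_1.
L(f) = (1-4) * (1-6) * (1-6) = -3 * -5 * -5 = -75

-75


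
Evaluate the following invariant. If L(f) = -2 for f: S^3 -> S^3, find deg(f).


L(f) = 1 + (-1)^3 deg(f) on S^3.
-2 = 1 + (-1)^3 * deg(f)
(-1)^3 * deg(f) = -3
deg(f) = 3

3


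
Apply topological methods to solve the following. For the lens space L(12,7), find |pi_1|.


pi_1(L(p,q)) = Z/pZ for any q coprime to p.
|pi_1(L(12,7))| = 12

12


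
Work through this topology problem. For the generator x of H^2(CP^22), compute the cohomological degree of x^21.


|x| = 2 in H^*(CP^n).
|x^21| = 21 * |x| = 21 * 2 = 42

42


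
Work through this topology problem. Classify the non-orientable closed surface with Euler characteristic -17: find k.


chi = 2 - k for closed non-orientable surfaces with k crosscaps.
-17 = 2 - k
k = 2 - (-17) = 19

19


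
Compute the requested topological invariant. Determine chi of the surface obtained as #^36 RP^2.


For a non-orientable closed surface with k crosscaps: chi = 2 - k.
Here k = 36.
chi = 2 - 36 = -34

-34


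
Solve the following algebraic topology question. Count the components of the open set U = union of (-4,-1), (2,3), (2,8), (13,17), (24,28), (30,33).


Sort and merge overlapping open intervals.
Merged: (-4,-1), (2,8), (13,17), (24,28), (30,33).
Number of components = 5

5


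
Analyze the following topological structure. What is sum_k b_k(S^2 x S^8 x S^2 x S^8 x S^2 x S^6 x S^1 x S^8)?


Total Betti number is multiplicative under products.
Each S^d (d>=1) has total Betti number 2.
There are 8 sphere factors.
Total = 2^8 = 256

256


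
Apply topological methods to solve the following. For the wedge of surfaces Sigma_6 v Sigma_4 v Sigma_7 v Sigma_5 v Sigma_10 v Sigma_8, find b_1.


For a wedge X v Y: reduced H_k(X v Y) = H_k(X) + H_k(Y).
Each Sigma_g contributes b_1 = 2g.
b_1 = 12 + 8 + 14 + 10 + 20 + 16 = 80

80


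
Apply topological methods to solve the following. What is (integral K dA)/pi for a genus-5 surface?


Gauss-Bonnet: integral K dA = 2*pi*chi(M).
chi(Sigma_5) = 2 - 2*5 = -8.
(integral K dA)/pi = 2*chi = 2*(-8) = -16

-16


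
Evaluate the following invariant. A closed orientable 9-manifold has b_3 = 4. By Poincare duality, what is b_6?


Poincare duality for closed orientable n-manifolds: b_k = b_{n-k}.
Here n = 9, so b_6 = b_3 = 4

4


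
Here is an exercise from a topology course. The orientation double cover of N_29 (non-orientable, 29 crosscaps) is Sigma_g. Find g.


chi(N_29) = 2 - 29 = -27.
Double cover: chi(Sigma_g) = 2 * chi(N_29) = 2*(-27) = -54.
2 - 2g = -54, so g = (2 - (-54))/2 = 56/2 = 28

28


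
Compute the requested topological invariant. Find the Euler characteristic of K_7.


K_7: V = 7, E = C(7,2) = 21.
chi = V - E = 7 - 21 = -14

-14


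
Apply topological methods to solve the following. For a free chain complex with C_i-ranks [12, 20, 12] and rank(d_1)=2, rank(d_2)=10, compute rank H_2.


rank H_k = rank(ker d_k) - rank(im d_{k+1}).
rank(ker d_2) = rank(C_2) - rank(d_2) = 12 - 10 = 2.
rank(im d_{2+1}) = 0.
rank H_2 = 2 - 0 = 2

2


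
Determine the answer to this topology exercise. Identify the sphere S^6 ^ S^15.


S^m ^ S^n = S^{m+n}.
k = 6 + 15 = 21

21


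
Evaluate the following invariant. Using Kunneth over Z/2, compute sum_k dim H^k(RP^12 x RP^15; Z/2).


dim H^*(RP^n; Z/2) = n+1 (one Z/2 in each degree 0..n).
Total Betti number is multiplicative.
Total = (12+1) * (15+1) = 13 * 16 = 208

208


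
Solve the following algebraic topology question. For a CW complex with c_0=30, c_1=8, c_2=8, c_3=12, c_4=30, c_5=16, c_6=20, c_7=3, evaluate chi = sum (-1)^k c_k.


chi = sum_k (-1)^k c_k.
= (-1)^0*30 + (-1)^1*8 + (-1)^2*8 + (-1)^3*12 + (-1)^4*30 + (-1)^5*16 + (-1)^6*20 + (-1)^7*3
= (30) + (-8) + (8) + (-12) + (30) + (-16) + (20) + (-3)
= 49

49


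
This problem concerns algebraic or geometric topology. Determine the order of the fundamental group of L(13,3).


pi_1(L(p,q)) = Z/pZ for any q coprime to p.
|pi_1(L(13,3))| = 13

13


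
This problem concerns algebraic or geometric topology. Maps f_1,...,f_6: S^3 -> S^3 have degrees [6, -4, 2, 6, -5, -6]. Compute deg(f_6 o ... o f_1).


Degree is multiplicative: deg(composition) = product of degrees.
= (6) * (-4) * (2) * (6) * (-5) * (-6) = -8640

-8640
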